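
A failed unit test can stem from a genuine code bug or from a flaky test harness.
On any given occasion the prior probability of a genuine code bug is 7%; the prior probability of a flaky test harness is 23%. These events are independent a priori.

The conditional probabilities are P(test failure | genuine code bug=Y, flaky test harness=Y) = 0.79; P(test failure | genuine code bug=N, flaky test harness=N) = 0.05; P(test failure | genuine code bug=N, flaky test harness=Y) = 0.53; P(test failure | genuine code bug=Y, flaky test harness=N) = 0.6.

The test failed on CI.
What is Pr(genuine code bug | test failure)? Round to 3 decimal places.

P(test failure) = 0.05*0.93*0.77 + 0.53*0.93*0.23 + 0.6*0.07*0.77 + 0.79*0.07*0.23 = 0.035805 + 0.113367 + 0.032340 + 0.012719 = 0.194231
Of this, 0.045059 comes from 0.032340 + 0.012719 (the genuine code bug=true cases).
Hence the posterior is 0.045059/0.194231 ≈ 0.232.

Pr(genuine code bug | test failure) ≈ 0.232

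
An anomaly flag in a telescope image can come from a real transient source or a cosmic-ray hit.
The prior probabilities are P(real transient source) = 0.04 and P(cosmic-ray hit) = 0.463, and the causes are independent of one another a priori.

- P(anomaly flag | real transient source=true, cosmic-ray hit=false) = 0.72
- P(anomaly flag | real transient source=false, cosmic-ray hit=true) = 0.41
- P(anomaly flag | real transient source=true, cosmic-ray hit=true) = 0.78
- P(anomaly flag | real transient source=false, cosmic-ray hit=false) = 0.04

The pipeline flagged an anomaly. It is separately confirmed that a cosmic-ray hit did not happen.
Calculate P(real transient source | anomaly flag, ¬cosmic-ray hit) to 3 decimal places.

Enumerate both values of real transient source and weight by the priors:
  P(anomaly flag | ¬cosmic-ray hit) = 0.04·0.96 + 0.72·0.04
        = 0.038400 + 0.028800 = 0.067200
Keeping only the real transient source-present terms gives 0.028800, so
  P(real transient source | anomaly flag, ¬cosmic-ray hit) = 0.028800 / 0.067200 ≈ 0.429

P(real transient source | anomaly flag, ¬cosmic-ray hit) ≈ 0.429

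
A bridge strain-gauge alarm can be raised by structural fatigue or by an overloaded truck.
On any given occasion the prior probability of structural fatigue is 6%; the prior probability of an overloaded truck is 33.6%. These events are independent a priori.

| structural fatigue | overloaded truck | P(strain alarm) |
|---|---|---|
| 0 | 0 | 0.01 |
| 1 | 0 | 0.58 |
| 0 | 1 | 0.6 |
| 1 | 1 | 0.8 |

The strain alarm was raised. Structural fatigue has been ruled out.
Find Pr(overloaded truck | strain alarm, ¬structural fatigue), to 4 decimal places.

Pr(overloaded truck | strain alarm, ¬structural fatigue) ≈ 0.9681

P(strain alarm | ¬structural fatigue) = 0.01·0.664 + 0.6·0.336 = 0.006640 + 0.201600 = 0.208240
The overloaded truck-present share is 0.6·0.336 = 0.201600.
Hence the posterior is 0.201600/0.208240 ≈ 0.9681.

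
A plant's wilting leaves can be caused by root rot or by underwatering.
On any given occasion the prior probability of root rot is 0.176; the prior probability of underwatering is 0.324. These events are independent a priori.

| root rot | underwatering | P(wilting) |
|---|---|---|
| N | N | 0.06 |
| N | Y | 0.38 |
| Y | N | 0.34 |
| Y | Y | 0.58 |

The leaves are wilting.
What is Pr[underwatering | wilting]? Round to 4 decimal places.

Enumerate the 4 (root rot, underwatering) configurations and weight by the priors:
  P(wilting) = 0.06×0.824×0.676 + 0.38×0.824×0.324 + 0.34×0.176×0.676 + 0.58×0.176×0.324
        = 0.033421 + 0.101451 + 0.040452 + 0.033074 = 0.208398
Configurations with underwatering contribute 0.134525, so
  P(underwatering | wilting) = 0.134525 / 0.208398 ≈ 0.6455

Pr[underwatering | wilting] ≈ 0.6455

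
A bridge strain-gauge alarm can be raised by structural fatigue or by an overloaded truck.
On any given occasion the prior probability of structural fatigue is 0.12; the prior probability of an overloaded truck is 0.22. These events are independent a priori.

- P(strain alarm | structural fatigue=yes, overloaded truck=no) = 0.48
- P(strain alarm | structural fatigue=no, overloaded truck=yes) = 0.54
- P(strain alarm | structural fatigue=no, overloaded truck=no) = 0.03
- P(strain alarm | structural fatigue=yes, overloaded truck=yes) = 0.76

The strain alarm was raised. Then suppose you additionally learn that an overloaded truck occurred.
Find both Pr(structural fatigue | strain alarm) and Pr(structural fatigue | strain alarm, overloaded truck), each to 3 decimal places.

Pr(structural fatigue | strain alarm) ≈ 0.342; Pr(structural fatigue | strain alarm, overloaded truck) ≈ 0.161

Numerator (weight on configurations with structural fatigue): 0.044928 + 0.020064 = 0.064992
Normalizer over all consistent configurations: 0.03*0.88*0.78 + 0.54*0.88*0.22 + 0.48*0.12*0.78 + 0.76*0.12*0.22 = 0.190128
P(structural fatigue | strain alarm) = 0.064992/0.190128 ≈ 0.342

Now condition on the additional information:
Enumerate both values of structural fatigue and weight by the priors:
  P(strain alarm | overloaded truck) = 0.54×0.88 + 0.76×0.12
        = 0.475200 + 0.091200 = 0.566400
The terms with structural fatigue present sum to 0.091200, so
  P(structural fatigue | strain alarm, overloaded truck) = 0.091200 / 0.566400 ≈ 0.161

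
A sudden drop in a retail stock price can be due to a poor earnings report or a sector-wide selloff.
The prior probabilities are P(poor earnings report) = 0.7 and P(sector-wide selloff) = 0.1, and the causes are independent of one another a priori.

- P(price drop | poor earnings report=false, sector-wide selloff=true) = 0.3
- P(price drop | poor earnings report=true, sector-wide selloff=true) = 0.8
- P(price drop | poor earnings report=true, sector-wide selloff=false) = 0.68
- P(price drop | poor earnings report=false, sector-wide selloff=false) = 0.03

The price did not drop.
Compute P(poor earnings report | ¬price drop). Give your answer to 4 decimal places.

P(¬price drop) = 0.97·0.3·0.9 + 0.7·0.3·0.1 + 0.32·0.7·0.9 + 0.2·0.7·0.1 = 0.261900 + 0.021000 + 0.201600 + 0.014000 = 0.498500
Restricting to configurations with poor earnings report present: 0.201600 + 0.014000 = 0.215600.
P(poor earnings report | ¬price drop) = 0.215600 / 0.498500 ≈ 0.4325

P(poor earnings report | ¬price drop) ≈ 0.4325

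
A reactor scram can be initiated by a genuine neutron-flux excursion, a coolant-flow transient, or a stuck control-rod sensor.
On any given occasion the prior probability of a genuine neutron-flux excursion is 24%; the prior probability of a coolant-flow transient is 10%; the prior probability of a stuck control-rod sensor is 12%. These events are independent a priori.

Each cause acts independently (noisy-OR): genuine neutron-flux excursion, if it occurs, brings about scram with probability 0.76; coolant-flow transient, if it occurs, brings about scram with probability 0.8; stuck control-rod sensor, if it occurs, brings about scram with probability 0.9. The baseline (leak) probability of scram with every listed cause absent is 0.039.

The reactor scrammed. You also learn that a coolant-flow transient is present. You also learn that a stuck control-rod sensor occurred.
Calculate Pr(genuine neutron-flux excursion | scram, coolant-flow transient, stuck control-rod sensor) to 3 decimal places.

Under noisy-OR, P(scram | causes) = 1 − (1−0.039)·∏(1−qᵢ) over the active causes.
Sum P(scram|·) weighted by the priors over both values of genuine neutron-flux excursion:
  P(scram | coolant-flow transient, stuck control-rod sensor) = 0.98078×0.76 + 0.995387×0.24
        = 0.745393 + 0.238893 = 0.984286
Configurations with genuine neutron-flux excursion contribute 0.238893, so
  P(genuine neutron-flux excursion | scram, coolant-flow transient, stuck control-rod sensor) = 0.238893 / 0.984286 ≈ 0.243

Pr(genuine neutron-flux excursion | scram, coolant-flow transient, stuck control-rod sensor) ≈ 0.243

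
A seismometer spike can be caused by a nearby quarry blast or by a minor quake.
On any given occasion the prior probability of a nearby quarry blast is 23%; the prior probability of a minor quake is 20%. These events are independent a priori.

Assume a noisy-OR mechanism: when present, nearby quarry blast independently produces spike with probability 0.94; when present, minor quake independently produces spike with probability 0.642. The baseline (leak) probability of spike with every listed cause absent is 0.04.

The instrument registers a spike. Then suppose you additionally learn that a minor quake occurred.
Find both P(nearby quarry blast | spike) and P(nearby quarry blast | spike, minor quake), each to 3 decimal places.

P(nearby quarry blast | spike) ≈ 0.635; P(nearby quarry blast | spike, minor quake) ≈ 0.308

Under noisy-OR, P(spike | causes) = 1 − (1−0.04)·∏(1−qᵢ) over the active causes.
By total probability over the 4 (nearby quarry blast, minor quake) configurations:
  P(spike) = 0.04·0.77·0.8 + 0.65632·0.77·0.2 + 0.9424·0.23·0.8 + 0.979379·0.23·0.2
        = 0.024640 + 0.101073 + 0.173402 + 0.045051 = 0.344166
The terms with nearby quarry blast present sum to 0.218453, so
  P(nearby quarry blast | spike) = 0.218453 / 0.344166 ≈ 0.635

Now also conditioning on minor quake=true:
Sum P(spike|·) weighted by the priors over both values of nearby quarry blast:
  P(spike | minor quake) = 0.65632·0.77 + 0.979379·0.23
        = 0.505366 + 0.225257 = 0.730623
Keeping only the nearby quarry blast-present terms gives 0.225257, so
  P(nearby quarry blast | spike, minor quake) = 0.225257 / 0.730623 ≈ 0.308
Conditioning on minor quake lowers the posterior on nearby quarry blast: the classic explaining-away effect in a common-effect structure.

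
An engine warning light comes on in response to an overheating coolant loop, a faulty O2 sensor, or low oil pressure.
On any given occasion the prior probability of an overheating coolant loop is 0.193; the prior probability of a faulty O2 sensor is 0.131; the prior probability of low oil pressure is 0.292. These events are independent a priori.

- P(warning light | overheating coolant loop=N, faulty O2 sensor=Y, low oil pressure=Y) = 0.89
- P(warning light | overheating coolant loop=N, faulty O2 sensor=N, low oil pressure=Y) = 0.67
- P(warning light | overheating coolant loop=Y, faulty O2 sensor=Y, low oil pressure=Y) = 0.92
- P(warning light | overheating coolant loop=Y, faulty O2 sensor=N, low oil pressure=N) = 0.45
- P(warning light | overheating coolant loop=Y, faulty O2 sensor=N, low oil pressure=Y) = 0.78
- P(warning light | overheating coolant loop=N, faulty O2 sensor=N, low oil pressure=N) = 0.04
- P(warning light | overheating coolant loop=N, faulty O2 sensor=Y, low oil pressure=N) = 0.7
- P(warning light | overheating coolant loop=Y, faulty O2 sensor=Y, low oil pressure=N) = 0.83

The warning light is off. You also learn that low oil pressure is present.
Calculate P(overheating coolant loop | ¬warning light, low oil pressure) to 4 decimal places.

P(overheating coolant loop | ¬warning light, low oil pressure) ≈ 0.1380

P(¬warning light | low oil pressure) = 0.33·0.807·0.869 + 0.11·0.807·0.131 + 0.22·0.193·0.869 + 0.08·0.193·0.131 = 0.231423 + 0.011629 + 0.036898 + 0.002023 = 0.281973
Restricting to configurations with overheating coolant loop present: 0.036898 + 0.002023 = 0.038921.
P(overheating coolant loop | ¬warning light, low oil pressure) = 0.038921 / 0.281973 ≈ 0.1380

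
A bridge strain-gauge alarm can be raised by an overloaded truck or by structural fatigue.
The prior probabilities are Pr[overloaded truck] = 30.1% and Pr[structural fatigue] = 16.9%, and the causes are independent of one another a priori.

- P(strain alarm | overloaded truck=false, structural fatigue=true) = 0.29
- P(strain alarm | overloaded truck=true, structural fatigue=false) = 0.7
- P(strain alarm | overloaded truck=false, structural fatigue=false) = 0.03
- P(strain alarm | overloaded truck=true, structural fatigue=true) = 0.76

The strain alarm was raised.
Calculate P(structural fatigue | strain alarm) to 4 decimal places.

P(structural fatigue | strain alarm) ≈ 0.2747

Sum P(strain alarm|·) weighted by the priors over the 4 (overloaded truck, structural fatigue) configurations:
  P(strain alarm) = 0.03·0.699·0.831 + 0.29·0.699·0.169 + 0.7·0.301·0.831 + 0.76·0.301·0.169
        = 0.017426 + 0.034258 + 0.175092 + 0.038660 = 0.265436
The terms with structural fatigue present sum to 0.072918, so
  P(structural fatigue | strain alarm) = 0.072918 / 0.265436 ≈ 0.2747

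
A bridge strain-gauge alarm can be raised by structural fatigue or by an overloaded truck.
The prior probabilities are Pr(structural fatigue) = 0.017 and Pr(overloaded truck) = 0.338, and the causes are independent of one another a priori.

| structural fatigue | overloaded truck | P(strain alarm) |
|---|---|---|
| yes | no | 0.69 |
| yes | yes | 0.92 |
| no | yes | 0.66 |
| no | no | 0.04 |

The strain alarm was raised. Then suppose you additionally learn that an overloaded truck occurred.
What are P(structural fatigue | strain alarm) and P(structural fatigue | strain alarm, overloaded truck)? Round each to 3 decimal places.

P(structural fatigue | strain alarm) ≈ 0.051; P(structural fatigue | strain alarm, overloaded truck) ≈ 0.024

P(strain alarm) = 0.04*0.983*0.662 + 0.66*0.983*0.338 + 0.69*0.017*0.662 + 0.92*0.017*0.338 = 0.026030 + 0.219288 + 0.007765 + 0.005286 = 0.258369
Restricting to configurations with structural fatigue present: 0.007765 + 0.005286 = 0.013051.
Hence the posterior is 0.013051/0.258369 ≈ 0.051.

Now condition on the additional information:
Numerator (weight on configurations with structural fatigue): 0.92·0.017 = 0.015640
Normalizer over all consistent configurations: 0.66·0.983 + 0.92·0.017 = 0.664420
P(structural fatigue | strain alarm, overloaded truck) = 0.015640/0.664420 ≈ 0.024
The drop from 0.051 to 0.024 is the explaining-away (discounting) effect.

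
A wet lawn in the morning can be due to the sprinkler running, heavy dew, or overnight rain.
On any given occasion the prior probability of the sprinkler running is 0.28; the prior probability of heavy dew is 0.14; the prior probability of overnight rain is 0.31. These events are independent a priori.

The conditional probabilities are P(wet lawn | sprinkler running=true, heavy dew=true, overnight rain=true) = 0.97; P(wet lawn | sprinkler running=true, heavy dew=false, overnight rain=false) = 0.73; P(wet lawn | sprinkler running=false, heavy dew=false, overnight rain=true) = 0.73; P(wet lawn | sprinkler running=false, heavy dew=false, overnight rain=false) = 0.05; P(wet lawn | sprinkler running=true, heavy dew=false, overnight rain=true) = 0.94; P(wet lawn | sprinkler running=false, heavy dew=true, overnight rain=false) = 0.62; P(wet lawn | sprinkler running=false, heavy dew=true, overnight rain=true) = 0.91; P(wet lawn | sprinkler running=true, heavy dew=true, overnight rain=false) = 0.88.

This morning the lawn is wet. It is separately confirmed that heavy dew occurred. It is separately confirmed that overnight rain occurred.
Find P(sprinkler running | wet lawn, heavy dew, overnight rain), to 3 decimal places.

P(sprinkler running | wet lawn, heavy dew, overnight rain) ≈ 0.293

P(wet lawn | heavy dew, overnight rain) = 0.91*0.72 + 0.97*0.28 = 0.655200 + 0.271600 = 0.926800
Restricting to configurations with sprinkler running present: 0.97*0.28 = 0.271600.
Hence the posterior is 0.271600/0.926800 ≈ 0.293.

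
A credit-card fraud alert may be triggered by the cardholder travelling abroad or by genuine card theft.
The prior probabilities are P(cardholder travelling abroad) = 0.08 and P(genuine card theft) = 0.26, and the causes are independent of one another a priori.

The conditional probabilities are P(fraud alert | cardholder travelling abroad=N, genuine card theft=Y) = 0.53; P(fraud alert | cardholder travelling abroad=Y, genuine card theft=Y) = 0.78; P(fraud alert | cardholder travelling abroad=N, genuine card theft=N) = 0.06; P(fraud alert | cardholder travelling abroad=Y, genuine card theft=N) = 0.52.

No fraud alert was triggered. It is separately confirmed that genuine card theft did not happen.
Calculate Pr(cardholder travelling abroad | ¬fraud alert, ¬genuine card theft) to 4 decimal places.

Numerator (weight on configurations with cardholder travelling abroad): 0.48×0.08 = 0.038400
Normalizer over all consistent configurations: 0.94×0.92 + 0.48×0.08 = 0.903200
Posterior = 0.038400 / 0.903200 ≈ 0.0425

Pr(cardholder travelling abroad | ¬fraud alert, ¬genuine card theft) ≈ 0.0425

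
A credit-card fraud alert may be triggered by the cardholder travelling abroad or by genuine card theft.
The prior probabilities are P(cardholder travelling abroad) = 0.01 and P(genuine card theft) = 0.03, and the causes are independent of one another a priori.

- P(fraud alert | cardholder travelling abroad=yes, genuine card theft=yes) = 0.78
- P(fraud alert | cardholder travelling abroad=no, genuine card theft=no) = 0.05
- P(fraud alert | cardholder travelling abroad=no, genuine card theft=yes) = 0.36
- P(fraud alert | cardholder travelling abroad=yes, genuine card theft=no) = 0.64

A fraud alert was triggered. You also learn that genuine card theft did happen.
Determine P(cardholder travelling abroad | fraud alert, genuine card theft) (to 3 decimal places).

P(cardholder travelling abroad | fraud alert, genuine card theft) ≈ 0.021

P(fraud alert | genuine card theft) = 0.36·0.99 + 0.78·0.01 = 0.356400 + 0.007800 = 0.364200
The cardholder travelling abroad-present share is 0.78·0.01 = 0.007800.
P(cardholder travelling abroad | fraud alert, genuine card theft) = 0.007800 / 0.364200 ≈ 0.021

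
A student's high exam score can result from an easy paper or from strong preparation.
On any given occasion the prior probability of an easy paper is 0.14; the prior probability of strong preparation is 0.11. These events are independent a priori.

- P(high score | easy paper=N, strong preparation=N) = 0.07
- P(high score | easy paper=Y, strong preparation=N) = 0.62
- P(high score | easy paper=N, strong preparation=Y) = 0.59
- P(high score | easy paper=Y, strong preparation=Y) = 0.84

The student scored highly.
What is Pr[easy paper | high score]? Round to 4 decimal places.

Weight on easy paper=true, given the evidence: 0.077252 + 0.012936 = 0.090188
Denominator P(high score): 0.07×0.86×0.89 + 0.59×0.86×0.11 + 0.62×0.14×0.89 + 0.84×0.14×0.11 = 0.199580
Posterior = 0.090188 / 0.199580 ≈ 0.4519

Pr[easy paper | high score] ≈ 0.4519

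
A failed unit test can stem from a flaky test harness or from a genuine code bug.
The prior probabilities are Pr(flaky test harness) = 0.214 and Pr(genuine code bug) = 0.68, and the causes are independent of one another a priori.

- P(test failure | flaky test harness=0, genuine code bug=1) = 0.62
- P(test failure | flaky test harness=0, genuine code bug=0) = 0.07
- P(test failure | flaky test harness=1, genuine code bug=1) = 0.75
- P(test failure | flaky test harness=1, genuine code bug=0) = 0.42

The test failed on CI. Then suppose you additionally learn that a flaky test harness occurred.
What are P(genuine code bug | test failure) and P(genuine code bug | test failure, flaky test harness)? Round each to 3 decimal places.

P(genuine code bug | test failure) ≈ 0.905; P(genuine code bug | test failure, flaky test harness) ≈ 0.791

P(test failure) = 0.07·0.786·0.32 + 0.62·0.786·0.68 + 0.42·0.214·0.32 + 0.75·0.214·0.68 = 0.017606 + 0.331378 + 0.028762 + 0.109140 = 0.486886
Restricting to configurations with genuine code bug present: 0.331378 + 0.109140 = 0.440518.
P(genuine code bug | test failure) = 0.440518 / 0.486886 ≈ 0.905

Now also conditioning on flaky test harness=true:
P(test failure | flaky test harness) = 0.42×0.32 + 0.75×0.68 = 0.134400 + 0.510000 = 0.644400
Of this, 0.510000 comes from 0.75×0.68 (the genuine code bug=true cases).
Hence the posterior is 0.510000/0.644400 ≈ 0.791.
This is intercausal reasoning (explaining away): once flaky test harness accounts for the test failure, genuine code bug becomes less likely.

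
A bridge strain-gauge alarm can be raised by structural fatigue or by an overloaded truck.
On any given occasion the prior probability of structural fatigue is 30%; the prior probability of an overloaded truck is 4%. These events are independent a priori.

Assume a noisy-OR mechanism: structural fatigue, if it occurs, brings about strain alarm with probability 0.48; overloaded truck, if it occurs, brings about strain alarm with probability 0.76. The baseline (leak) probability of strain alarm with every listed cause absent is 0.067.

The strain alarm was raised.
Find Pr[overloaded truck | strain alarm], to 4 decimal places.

Pr[overloaded truck | strain alarm] ≈ 0.1433

Under noisy-OR, P(strain alarm | causes) = 1 − (1−0.067)·∏(1−qᵢ) over the active causes.
P(strain alarm) = 0.067·0.7·0.96 + 0.77608·0.7·0.04 + 0.51484·0.3·0.96 + 0.883562·0.3·0.04 = 0.045024 + 0.021730 + 0.148274 + 0.010603 = 0.225631
Of this, 0.032333 comes from 0.021730 + 0.010603 (the overloaded truck=true cases).
So P(overloaded truck | strain alarm) = 0.032333/0.225631 ≈ 0.1433.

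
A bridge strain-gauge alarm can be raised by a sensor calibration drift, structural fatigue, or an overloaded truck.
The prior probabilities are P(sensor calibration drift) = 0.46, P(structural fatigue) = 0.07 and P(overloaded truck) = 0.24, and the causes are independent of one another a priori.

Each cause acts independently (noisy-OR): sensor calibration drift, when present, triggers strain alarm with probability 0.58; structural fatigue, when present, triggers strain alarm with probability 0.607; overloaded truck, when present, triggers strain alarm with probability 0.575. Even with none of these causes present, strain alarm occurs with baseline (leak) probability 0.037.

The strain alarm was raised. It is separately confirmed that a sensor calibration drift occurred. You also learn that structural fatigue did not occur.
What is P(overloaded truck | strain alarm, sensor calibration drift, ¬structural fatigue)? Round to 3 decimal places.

Under noisy-OR, P(strain alarm | causes) = 1 − (1−0.037)·∏(1−qᵢ) over the active causes.
P(strain alarm | sensor calibration drift, ¬structural fatigue) = 0.59554×0.76 + 0.828105×0.24 = 0.452610 + 0.198745 = 0.651355
The overloaded truck-present share is 0.828105×0.24 = 0.198745.
P(overloaded truck | strain alarm, sensor calibration drift, ¬structural fatigue) = 0.198745 / 0.651355 ≈ 0.305

P(overloaded truck | strain alarm, sensor calibration drift, ¬structural fatigue) ≈ 0.305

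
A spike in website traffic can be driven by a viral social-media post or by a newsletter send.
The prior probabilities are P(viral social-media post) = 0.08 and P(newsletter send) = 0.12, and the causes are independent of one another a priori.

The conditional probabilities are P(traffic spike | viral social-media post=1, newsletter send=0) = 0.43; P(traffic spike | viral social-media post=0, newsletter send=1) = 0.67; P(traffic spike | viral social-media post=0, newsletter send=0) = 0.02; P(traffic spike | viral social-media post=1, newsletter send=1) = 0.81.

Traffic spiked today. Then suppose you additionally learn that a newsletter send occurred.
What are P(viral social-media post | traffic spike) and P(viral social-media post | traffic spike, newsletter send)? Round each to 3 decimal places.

P(viral social-media post | traffic spike) ≈ 0.297; P(viral social-media post | traffic spike, newsletter send) ≈ 0.095

P(traffic spike) = 0.02·0.92·0.88 + 0.67·0.92·0.12 + 0.43·0.08·0.88 + 0.81·0.08·0.12 = 0.016192 + 0.073968 + 0.030272 + 0.007776 = 0.128208
The viral social-media post-present share is 0.030272 + 0.007776 = 0.038048.
So P(viral social-media post | traffic spike) = 0.038048/0.128208 ≈ 0.297.

Now also conditioning on newsletter send=true:
Sum P(traffic spike|·) weighted by the priors over both values of viral social-media post:
  P(traffic spike | newsletter send) = 0.67·0.92 + 0.81·0.08
        = 0.616400 + 0.064800 = 0.681200
Configurations with viral social-media post contribute 0.064800, so
  P(viral social-media post | traffic spike, newsletter send) = 0.064800 / 0.681200 ≈ 0.095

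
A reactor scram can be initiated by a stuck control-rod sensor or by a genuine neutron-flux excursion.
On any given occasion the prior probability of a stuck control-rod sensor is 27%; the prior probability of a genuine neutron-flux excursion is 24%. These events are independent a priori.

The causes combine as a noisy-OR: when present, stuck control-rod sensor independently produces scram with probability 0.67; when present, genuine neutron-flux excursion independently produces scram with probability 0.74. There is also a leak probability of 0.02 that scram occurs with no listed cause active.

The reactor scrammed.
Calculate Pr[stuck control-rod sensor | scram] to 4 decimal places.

Pr[stuck control-rod sensor | scram] ≈ 0.5832

Under noisy-OR, P(scram | causes) = 1 − (1−0.02)·∏(1−qᵢ) over the active causes.
P(scram) = 0.02×0.73×0.76 + 0.7452×0.73×0.24 + 0.6766×0.27×0.76 + 0.915916×0.27×0.24 = 0.011096 + 0.130559 + 0.138838 + 0.059351 = 0.339844
The stuck control-rod sensor-present share is 0.138838 + 0.059351 = 0.198189.
P(stuck control-rod sensor | scram) = 0.198189 / 0.339844 ≈ 0.5832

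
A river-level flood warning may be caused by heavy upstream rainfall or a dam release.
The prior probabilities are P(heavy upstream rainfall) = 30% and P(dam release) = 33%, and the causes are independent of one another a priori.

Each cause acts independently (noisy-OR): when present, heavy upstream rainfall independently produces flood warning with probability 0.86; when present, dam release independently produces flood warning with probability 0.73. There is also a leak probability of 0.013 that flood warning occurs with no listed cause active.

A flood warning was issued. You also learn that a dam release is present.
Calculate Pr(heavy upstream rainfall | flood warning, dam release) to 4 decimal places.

Under noisy-OR, P(flood warning | causes) = 1 − (1−0.013)·∏(1−qᵢ) over the active causes.
By total probability over both values of heavy upstream rainfall:
  P(flood warning | dam release) = 0.73351·0.7 + 0.962691·0.3
        = 0.513457 + 0.288807 = 0.802264
Keeping only the heavy upstream rainfall-present terms gives 0.288807, so
  P(heavy upstream rainfall | flood warning, dam release) = 0.288807 / 0.802264 ≈ 0.3600

Pr(heavy upstream rainfall | flood warning, dam release) ≈ 0.3600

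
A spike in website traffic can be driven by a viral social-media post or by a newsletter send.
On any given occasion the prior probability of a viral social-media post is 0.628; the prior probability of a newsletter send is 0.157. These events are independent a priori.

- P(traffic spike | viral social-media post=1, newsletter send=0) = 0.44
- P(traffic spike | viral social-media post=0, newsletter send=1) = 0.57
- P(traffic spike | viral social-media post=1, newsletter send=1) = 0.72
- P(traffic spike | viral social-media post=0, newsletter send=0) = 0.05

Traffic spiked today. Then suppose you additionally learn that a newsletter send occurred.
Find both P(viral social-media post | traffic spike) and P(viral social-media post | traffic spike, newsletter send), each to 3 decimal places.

P(viral social-media post | traffic spike) ≈ 0.861; P(viral social-media post | traffic spike, newsletter send) ≈ 0.681

P(traffic spike) = 0.05*0.372*0.843 + 0.57*0.372*0.157 + 0.44*0.628*0.843 + 0.72*0.628*0.157 = 0.015680 + 0.033290 + 0.232938 + 0.070989 = 0.352897
Of this, 0.303927 comes from 0.232938 + 0.070989 (the viral social-media post=true cases).
Hence the posterior is 0.303927/0.352897 ≈ 0.861.

With the extra evidence:
By total probability over both values of viral social-media post:
  P(traffic spike | newsletter send) = 0.57×0.372 + 0.72×0.628
        = 0.212040 + 0.452160 = 0.664200
Configurations with viral social-media post contribute 0.452160, so
  P(viral social-media post | traffic spike, newsletter send) = 0.452160 / 0.664200 ≈ 0.681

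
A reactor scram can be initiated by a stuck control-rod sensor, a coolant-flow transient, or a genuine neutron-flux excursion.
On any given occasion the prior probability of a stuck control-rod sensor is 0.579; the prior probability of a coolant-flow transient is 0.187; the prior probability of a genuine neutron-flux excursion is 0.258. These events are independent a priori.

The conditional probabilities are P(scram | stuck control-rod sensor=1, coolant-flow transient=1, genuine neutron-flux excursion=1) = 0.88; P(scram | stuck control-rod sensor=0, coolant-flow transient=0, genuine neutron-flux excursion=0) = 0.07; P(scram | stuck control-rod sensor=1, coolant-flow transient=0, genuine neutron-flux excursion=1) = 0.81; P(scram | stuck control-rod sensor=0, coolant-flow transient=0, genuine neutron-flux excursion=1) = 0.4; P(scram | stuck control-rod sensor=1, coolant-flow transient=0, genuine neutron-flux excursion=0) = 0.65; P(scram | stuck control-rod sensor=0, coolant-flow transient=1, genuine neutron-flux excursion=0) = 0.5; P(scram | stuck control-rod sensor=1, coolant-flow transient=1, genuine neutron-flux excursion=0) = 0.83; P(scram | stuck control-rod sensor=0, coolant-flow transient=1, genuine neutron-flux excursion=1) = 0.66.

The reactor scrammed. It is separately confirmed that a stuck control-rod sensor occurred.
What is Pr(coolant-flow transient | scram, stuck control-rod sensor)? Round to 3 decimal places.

Pr(coolant-flow transient | scram, stuck control-rod sensor) ≈ 0.219

P(scram | stuck control-rod sensor) = 0.65*0.813*0.742 + 0.81*0.813*0.258 + 0.83*0.187*0.742 + 0.88*0.187*0.258 = 0.392110 + 0.169901 + 0.115166 + 0.042456 = 0.719633
Restricting to configurations with coolant-flow transient present: 0.115166 + 0.042456 = 0.157622.
So P(coolant-flow transient | scram, stuck control-rod sensor) = 0.157622/0.719633 ≈ 0.219.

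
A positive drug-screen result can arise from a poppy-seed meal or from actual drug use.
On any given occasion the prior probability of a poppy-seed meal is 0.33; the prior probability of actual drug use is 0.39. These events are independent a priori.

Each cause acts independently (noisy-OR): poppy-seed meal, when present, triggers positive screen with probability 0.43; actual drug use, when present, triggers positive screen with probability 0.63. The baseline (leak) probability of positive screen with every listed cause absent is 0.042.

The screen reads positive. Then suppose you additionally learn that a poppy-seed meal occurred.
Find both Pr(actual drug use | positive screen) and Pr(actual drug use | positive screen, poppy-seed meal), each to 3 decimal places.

Under noisy-OR, P(positive screen | causes) = 1 − (1−0.042)·∏(1−qᵢ) over the active causes.
By total probability over the 4 (poppy-seed meal, actual drug use) configurations:
  P(positive screen) = 0.042*0.67*0.61 + 0.64554*0.67*0.39 + 0.45394*0.33*0.61 + 0.797958*0.33*0.39
        = 0.017165 + 0.168680 + 0.091378 + 0.102697 = 0.379920
Keeping only the actual drug use-present terms gives 0.271377, so
  P(actual drug use | positive screen) = 0.271377 / 0.379920 ≈ 0.714

Now condition on the additional information:
P(positive screen | poppy-seed meal) = 0.45394*0.61 + 0.797958*0.39 = 0.276903 + 0.311204 = 0.588107
Restricting to configurations with actual drug use present: 0.797958*0.39 = 0.311204.
P(actual drug use | positive screen, poppy-seed meal) = 0.311204 / 0.588107 ≈ 0.529
— poppy-seed meal explains away the evidence for actual drug use.

Pr(actual drug use | positive screen) ≈ 0.714; Pr(actual drug use | positive screen, poppy-seed meal) ≈ 0.529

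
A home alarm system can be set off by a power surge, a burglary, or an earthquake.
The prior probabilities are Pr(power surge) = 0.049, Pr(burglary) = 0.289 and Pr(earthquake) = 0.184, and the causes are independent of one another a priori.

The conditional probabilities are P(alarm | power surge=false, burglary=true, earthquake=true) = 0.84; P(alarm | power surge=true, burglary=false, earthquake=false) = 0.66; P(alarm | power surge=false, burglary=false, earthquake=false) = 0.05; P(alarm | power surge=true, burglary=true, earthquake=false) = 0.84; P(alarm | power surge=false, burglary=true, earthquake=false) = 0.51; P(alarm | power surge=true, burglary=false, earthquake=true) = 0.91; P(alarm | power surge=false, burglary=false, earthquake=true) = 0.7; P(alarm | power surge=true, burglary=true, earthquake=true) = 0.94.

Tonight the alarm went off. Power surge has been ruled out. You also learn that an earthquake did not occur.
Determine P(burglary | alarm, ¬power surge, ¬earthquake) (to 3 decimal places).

Sum P(alarm|·) weighted by the priors over both values of burglary:
  P(alarm | ¬power surge, ¬earthquake) = 0.05×0.711 + 0.51×0.289
        = 0.035550 + 0.147390 = 0.182940
Keeping only the burglary-present terms gives 0.147390, so
  P(burglary | alarm, ¬power surge, ¬earthquake) = 0.147390 / 0.182940 ≈ 0.806

P(burglary | alarm, ¬power surge, ¬earthquake) ≈ 0.806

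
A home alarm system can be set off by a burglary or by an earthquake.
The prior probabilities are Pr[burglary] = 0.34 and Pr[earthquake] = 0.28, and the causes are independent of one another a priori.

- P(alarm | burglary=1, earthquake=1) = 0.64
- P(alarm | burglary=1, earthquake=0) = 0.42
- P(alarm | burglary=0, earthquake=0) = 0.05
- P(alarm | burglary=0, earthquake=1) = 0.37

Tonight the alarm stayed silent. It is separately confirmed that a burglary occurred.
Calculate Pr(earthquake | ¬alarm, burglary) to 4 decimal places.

Weight on earthquake=true, given the evidence: 0.36*0.28 = 0.100800
The normalizing constant is 0.58*0.72 + 0.36*0.28 = 0.518400
Posterior = 0.100800 / 0.518400 ≈ 0.1944

Pr(earthquake | ¬alarm, burglary) ≈ 0.1944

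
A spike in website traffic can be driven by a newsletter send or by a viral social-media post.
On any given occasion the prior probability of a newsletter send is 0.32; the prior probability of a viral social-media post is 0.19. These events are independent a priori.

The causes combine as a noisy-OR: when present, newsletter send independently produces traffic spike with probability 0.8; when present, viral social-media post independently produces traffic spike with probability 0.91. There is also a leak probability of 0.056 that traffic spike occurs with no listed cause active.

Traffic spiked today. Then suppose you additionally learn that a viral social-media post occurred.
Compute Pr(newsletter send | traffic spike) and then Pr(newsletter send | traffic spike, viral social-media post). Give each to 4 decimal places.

Pr(newsletter send | traffic spike) ≈ 0.6443; Pr(newsletter send | traffic spike, viral social-media post) ≈ 0.3358

Under noisy-OR, P(traffic spike | causes) = 1 − (1−0.056)·∏(1−qᵢ) over the active causes.
By total probability over the 4 (newsletter send, viral social-media post) configurations:
  P(traffic spike) = 0.056·0.68·0.81 + 0.91504·0.68·0.19 + 0.8112·0.32·0.81 + 0.983008·0.32·0.19
        = 0.030845 + 0.118223 + 0.210263 + 0.059767 = 0.419098
Configurations with newsletter send contribute 0.270030, so
  P(newsletter send | traffic spike) = 0.270030 / 0.419098 ≈ 0.6443

Now also conditioning on viral social-media post=true:
Enumerate both values of newsletter send and weight by the priors:
  P(traffic spike | viral social-media post) = 0.91504*0.68 + 0.983008*0.32
        = 0.622227 + 0.314563 = 0.936790
Keeping only the newsletter send-present terms gives 0.314563, so
  P(newsletter send | traffic spike, viral social-media post) = 0.314563 / 0.936790 ≈ 0.3358
This is intercausal reasoning (explaining away): once viral social-media post accounts for the traffic spike, newsletter send becomes less likely.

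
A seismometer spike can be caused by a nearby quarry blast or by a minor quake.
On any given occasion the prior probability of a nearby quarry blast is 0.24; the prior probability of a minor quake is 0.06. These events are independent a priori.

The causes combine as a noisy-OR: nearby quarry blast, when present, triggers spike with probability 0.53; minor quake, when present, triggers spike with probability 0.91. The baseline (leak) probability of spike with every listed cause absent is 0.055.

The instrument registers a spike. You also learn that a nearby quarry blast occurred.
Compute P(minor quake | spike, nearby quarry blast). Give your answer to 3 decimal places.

Under noisy-OR, P(spike | causes) = 1 − (1−0.055)·∏(1−qᵢ) over the active causes.
Sum P(spike|·) weighted by the priors over both values of minor quake:
  P(spike | nearby quarry blast) = 0.55585*0.94 + 0.960027*0.06
        = 0.522499 + 0.057602 = 0.580101
Configurations with minor quake contribute 0.057602, so
  P(minor quake | spike, nearby quarry blast) = 0.057602 / 0.580101 ≈ 0.099

P(minor quake | spike, nearby quarry blast) ≈ 0.099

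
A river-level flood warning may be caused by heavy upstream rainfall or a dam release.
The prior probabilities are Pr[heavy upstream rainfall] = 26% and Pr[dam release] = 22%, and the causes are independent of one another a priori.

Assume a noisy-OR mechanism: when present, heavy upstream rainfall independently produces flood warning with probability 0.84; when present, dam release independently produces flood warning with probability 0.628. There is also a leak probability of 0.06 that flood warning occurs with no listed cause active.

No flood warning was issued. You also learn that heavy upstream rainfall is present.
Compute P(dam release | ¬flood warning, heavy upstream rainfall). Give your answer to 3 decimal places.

P(dam release | ¬flood warning, heavy upstream rainfall) ≈ 0.095

Under noisy-OR, P(flood warning | causes) = 1 − (1−0.06)·∏(1−qᵢ) over the active causes.
P(¬flood warning | heavy upstream rainfall) = 0.1504*0.78 + 0.055949*0.22 = 0.117312 + 0.012309 = 0.129621
The dam release-present share is 0.055949*0.22 = 0.012309.
Hence the posterior is 0.012309/0.129621 ≈ 0.095.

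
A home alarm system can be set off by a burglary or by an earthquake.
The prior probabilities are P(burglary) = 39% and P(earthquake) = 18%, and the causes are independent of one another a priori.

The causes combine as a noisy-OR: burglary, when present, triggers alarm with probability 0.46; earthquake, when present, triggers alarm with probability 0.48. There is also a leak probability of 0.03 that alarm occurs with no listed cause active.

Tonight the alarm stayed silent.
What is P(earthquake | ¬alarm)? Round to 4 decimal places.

P(earthquake | ¬alarm) ≈ 0.1025

Under noisy-OR, P(alarm | causes) = 1 − (1−0.03)·∏(1−qᵢ) over the active causes.
Weight on earthquake=true, given the evidence: 0.055383 + 0.019121 = 0.074504
Denominator P(¬alarm): 0.97×0.61×0.82 + 0.5044×0.61×0.18 + 0.5238×0.39×0.82 + 0.272376×0.39×0.18 = 0.727209
Posterior = 0.074504 / 0.727209 ≈ 0.1025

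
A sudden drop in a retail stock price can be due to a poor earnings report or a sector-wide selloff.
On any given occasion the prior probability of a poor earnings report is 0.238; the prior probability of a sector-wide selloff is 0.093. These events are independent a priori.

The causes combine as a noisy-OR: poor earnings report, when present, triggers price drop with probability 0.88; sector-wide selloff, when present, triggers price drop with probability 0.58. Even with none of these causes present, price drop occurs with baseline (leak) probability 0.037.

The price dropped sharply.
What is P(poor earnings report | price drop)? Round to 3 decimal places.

Under noisy-OR, P(price drop | causes) = 1 − (1−0.037)·∏(1−qᵢ) over the active causes.
P(price drop) = 0.037·0.762·0.907 + 0.59554·0.762·0.093 + 0.88444·0.238·0.907 + 0.951465·0.238·0.093 = 0.025572 + 0.042204 + 0.190921 + 0.021060 = 0.279757
The poor earnings report-present share is 0.190921 + 0.021060 = 0.211981.
So P(poor earnings report | price drop) = 0.211981/0.279757 ≈ 0.758.

P(poor earnings report | price drop) ≈ 0.758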